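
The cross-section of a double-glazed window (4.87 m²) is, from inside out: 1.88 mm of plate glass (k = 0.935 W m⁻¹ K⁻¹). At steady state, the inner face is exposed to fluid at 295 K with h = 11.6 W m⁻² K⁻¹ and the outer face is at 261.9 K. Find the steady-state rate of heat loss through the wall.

Q = 1830 W

Treat each layer as a resistance in series:
  R_conv,in = 1/(hA) = 1/(11.6·4.87) = 0.01770 K/W
  R_plate glass = L/(kA) = 0.00188/(0.935·4.87) = 4.129×10^-4 K/W
ΣR = 0.01770 + 4.129×10^-4 = 0.01811 K/W
Q = ΔT/ΣR = (295 K − 261.9 K)/0.01811 = 1830 W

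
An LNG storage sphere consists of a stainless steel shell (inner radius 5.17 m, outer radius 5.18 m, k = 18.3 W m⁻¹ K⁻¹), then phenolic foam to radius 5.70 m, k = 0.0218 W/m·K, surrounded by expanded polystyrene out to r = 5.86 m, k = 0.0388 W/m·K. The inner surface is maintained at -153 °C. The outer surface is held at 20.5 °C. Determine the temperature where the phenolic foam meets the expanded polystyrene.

Treat each layer as a resistance in series:
  R_stainless steel = (1/5.17 − 1/5.18)/(4πk) = 3.734×10^-4/(4π·18.3) = 1.624×10^-6 K/W
  R_phenolic foam = (1/5.18 − 1/5.70)/(4πk) = 0.01761/(4π·0.0218) = 0.06429 K/W
  R_expanded polystyrene = (1/5.70 − 1/5.86)/(4πk) = 0.004790/(4π·0.0388) = 0.009824 K/W
ΣR = 1.624×10^-6 + 0.06429 + 0.009824 = 0.07412 K/W
Q = ΔT/ΣR = (-153 °C − 20.5 °C)/0.07412 = -2341 W
From the inner boundary to the phenolic foam/expanded polystyrene interface, ΣR_partial = 0.06429 K/W.
T_interface = T_in − Q·ΣR_partial = -153 °C − (-2341)(0.06429) = -2.5 °C

T = -2.5 °C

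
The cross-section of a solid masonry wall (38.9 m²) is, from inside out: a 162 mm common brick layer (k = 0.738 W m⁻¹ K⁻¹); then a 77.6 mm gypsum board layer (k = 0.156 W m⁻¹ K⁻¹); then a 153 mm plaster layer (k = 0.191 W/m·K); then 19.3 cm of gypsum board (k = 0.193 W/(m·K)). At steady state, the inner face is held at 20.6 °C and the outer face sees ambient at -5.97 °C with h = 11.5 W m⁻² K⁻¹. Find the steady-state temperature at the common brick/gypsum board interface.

T = 18.4 °C

Treat each layer as a resistance in series:
  R_common brick = L/(kA) = 0.162/(0.738·38.9) = 0.005643 K/W
  R_gypsum board = L/(kA) = 0.0776/(0.156·38.9) = 0.01279 K/W
  R_plaster = L/(kA) = 0.153/(0.191·38.9) = 0.02059 K/W
  R_gypsum board = L/(kA) = 0.193/(0.193·38.9) = 0.02571 K/W
  R_conv,out = 1/(hA) = 1/(11.5·38.9) = 0.002235 K/W
ΣR = 0.005643 + 0.01279 + 0.02059 + 0.02571 + 0.002235 = 0.06697 K/W
Q = ΔT/ΣR = (20.6 °C − -5.97 °C)/0.06697 = 396.7 W
From the inner boundary to the common brick/gypsum board interface, ΣR_partial = 0.005643 K/W.
T_interface = T_in − Q·ΣR_partial = 20.6 °C − (396.7)(0.005643) = 18.4 °C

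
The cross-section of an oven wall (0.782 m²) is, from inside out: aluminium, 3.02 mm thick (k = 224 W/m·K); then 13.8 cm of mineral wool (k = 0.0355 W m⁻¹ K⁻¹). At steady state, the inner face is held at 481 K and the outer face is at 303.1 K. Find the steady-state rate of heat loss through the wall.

Q = 35.8 W

Series thermal resistances, inner to outer:
  R_aluminium = L/(kA) = 0.00302/(224·0.782) = 1.724×10^-5 K/W
  R_mineral wool = L/(kA) = 0.138/(0.0355·0.782) = 4.971 K/W
ΣR = 1.724×10^-5 + 4.971 = 4.971 K/W
Q = ΔT/ΣR = (481 K − 303.1 K)/4.971 = 35.8 W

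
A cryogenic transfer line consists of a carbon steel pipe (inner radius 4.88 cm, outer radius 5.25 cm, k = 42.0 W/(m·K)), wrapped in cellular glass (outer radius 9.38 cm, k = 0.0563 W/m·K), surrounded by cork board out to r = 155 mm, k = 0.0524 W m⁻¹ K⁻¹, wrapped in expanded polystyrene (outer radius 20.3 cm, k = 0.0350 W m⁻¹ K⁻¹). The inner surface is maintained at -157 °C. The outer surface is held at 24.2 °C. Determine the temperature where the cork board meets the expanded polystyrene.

T = -26.4 °C

Series thermal resistances, inner to outer:
  R'_carbon steel = ln(0.0525/0.0488)/(2πk) = 0.07308/(2π·42.0) = 2.769×10^-4 m·K/W
  R'_cellular glass = ln(0.0938/0.0525)/(2πk) = 0.5804/(2π·0.0563) = 1.641 m·K/W
  R'_cork board = ln(0.155/0.0938)/(2πk) = 0.5023/(2π·0.0524) = 1.526 m·K/W
  R'_expanded polystyrene = ln(0.203/0.155)/(2πk) = 0.2698/(2π·0.0350) = 1.227 m·K/W
ΣR = 2.769×10^-4 + 1.641 + 1.526 + 1.227 = 4.394 m·K/W
Q' = ΔT/ΣR = (-157 °C − 24.2 °C)/4.394 = -41.24 W/m
From the inner boundary to the cork board/expanded polystyrene interface, ΣR_partial = 3.167 m·K/W.
T_interface = T_in − Q'·ΣR_partial = -157 °C − (-41.24)(3.167) = -26.4 °C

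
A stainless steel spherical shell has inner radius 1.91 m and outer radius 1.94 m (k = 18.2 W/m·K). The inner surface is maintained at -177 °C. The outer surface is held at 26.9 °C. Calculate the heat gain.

Q = 5760 kW

Q = 4πk·ΔT/(1/r₁ − 1/r₂) = 4π × 18.2 × 203.9 / (1/1.91 − 1/1.94) = 5.76×10^6 W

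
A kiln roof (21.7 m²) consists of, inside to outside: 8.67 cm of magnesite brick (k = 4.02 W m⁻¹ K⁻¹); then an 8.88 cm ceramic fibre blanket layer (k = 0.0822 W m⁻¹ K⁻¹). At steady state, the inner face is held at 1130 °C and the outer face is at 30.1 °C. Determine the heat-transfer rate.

Treat each layer as a resistance in series:
  R_magnesite brick = L/(kA) = 0.0867/(4.02·21.7) = 9.939×10^-4 K/W
  R_ceramic fibre blanket = L/(kA) = 0.0888/(0.0822·21.7) = 0.04978 K/W
ΣR = 9.939×10^-4 + 0.04978 = 0.05077 K/W
Q = ΔT/ΣR = (1130 °C − 30.1 °C)/0.05077 = 21700 W

Q = 21700 W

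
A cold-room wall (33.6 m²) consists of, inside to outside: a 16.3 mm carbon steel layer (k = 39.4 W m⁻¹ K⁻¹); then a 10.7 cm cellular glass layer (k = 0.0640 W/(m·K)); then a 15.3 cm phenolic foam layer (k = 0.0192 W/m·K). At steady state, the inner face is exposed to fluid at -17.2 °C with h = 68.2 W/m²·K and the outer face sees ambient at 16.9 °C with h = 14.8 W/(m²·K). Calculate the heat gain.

Q = 118 W

Treat each layer as a resistance in series:
  R_conv,in = 1/(hA) = 1/(68.2·33.6) = 4.364×10^-4 K/W
  R_carbon steel = L/(kA) = 0.0163/(39.4·33.6) = 1.231×10^-5 K/W
  R_cellular glass = L/(kA) = 0.107/(0.0640·33.6) = 0.04976 K/W
  R_phenolic foam = L/(kA) = 0.153/(0.0192·33.6) = 0.2372 K/W
  R_conv,out = 1/(hA) = 1/(14.8·33.6) = 0.002011 K/W
ΣR = 4.364×10^-4 + 1.231×10^-5 + 0.04976 + 0.2372 + 0.002011 = 0.2894 K/W
Q = ΔT/ΣR = (-17.2 °C − 16.9 °C)/0.2894 = -118 W
(Negative Q ⇒ heat flows inward; heat gain = 118 W.)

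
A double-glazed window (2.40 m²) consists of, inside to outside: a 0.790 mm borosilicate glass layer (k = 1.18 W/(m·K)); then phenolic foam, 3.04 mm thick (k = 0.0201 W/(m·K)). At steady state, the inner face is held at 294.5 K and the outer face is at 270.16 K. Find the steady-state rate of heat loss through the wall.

Treat each layer as a resistance in series:
  R_borosilicate glass = L/(kA) = 7.90×10^-4/(1.18·2.40) = 2.790×10^-4 K/W
  R_phenolic foam = L/(kA) = 0.00304/(0.0201·2.40) = 0.06302 K/W
ΣR = 2.790×10^-4 + 0.06302 = 0.06330 K/W
Q = ΔT/ΣR = (294.5 K − 270.16 K)/0.06330 = 385 W

Q = 385 W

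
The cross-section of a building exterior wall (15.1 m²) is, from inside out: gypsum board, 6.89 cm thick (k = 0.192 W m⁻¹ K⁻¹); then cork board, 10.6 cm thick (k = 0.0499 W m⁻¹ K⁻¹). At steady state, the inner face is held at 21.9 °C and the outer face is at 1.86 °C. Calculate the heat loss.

Treat each layer as a resistance in series:
  R_gypsum board = L/(kA) = 0.0689/(0.192·15.1) = 0.02377 K/W
  R_cork board = L/(kA) = 0.106/(0.0499·15.1) = 0.1407 K/W
ΣR = 0.02377 + 0.1407 = 0.1645 K/W
Q = ΔT/ΣR = (21.9 °C − 1.86 °C)/0.1645 = 122 W

Q = 122 W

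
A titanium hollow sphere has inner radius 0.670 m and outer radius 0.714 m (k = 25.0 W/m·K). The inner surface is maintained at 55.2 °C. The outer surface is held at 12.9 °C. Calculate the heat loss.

Q = 4πk·ΔT/(1/r₁ − 1/r₂) = 4π × 25.0 × 42.3 / (1/0.670 − 1/0.714) = 1.44×10^5 W

Q = 1.44×10^5 W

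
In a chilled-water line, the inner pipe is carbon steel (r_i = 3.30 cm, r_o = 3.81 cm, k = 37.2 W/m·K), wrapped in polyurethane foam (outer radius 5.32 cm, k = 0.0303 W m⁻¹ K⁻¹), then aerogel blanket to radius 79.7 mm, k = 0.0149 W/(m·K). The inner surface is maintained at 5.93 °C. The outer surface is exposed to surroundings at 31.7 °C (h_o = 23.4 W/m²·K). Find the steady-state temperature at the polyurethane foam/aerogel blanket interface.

Treat each layer as a resistance in series:
  R'_carbon steel = ln(0.0381/0.0330)/(2πk) = 0.1437/(2π·37.2) = 6.148×10^-4 m·K/W
  R'_polyurethane foam = ln(0.0532/0.0381)/(2πk) = 0.3338/(2π·0.0303) = 1.754 m·K/W
  R'_aerogel blanket = ln(0.0797/0.0532)/(2πk) = 0.4042/(2π·0.0149) = 4.318 m·K/W
  R'_conv,out = 1/(2πr h) = 1/(2π·0.0797·23.4) = 0.08534 m·K/W
ΣR = 6.148×10^-4 + 1.754 + 4.318 + 0.08534 = 6.158 m·K/W
Q' = ΔT/ΣR = (5.93 °C − 31.7 °C)/6.158 = -4.185 W/m
From the inner boundary to the polyurethane foam/aerogel blanket interface, ΣR_partial = 1.755 m·K/W.
T_interface = T_in − Q'·ΣR_partial = 5.93 °C − (-4.185)(1.755) = 13.3 °C

T = 13.3 °C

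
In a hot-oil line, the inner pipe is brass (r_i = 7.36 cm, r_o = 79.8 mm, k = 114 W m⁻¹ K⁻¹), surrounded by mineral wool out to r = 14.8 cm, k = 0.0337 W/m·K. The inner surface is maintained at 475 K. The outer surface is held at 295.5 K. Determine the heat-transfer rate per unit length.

Series thermal resistances, inner to outer:
  R'_brass = ln(0.0798/0.0736)/(2πk) = 0.08088/(2π·114) = 1.129×10^-4 m·K/W
  R'_mineral wool = ln(0.148/0.0798)/(2πk) = 0.6177/(2π·0.0337) = 2.917 m·K/W
ΣR = 1.129×10^-4 + 2.917 = 2.917 m·K/W
Q' = ΔT/ΣR = (475 K − 295.5 K)/2.917 = 61.5 W/m

Q' = 61.5 W/m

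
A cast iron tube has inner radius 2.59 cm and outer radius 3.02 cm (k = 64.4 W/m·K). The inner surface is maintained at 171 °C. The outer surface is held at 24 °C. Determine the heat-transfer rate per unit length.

Q' = 3.87×10^5 W/m

Q' = 2πk·ΔT/ln(r₂/r₁) = 2π × 64.4 × 147 / ln(0.0302/0.0259) = 3.87×10^5 W/m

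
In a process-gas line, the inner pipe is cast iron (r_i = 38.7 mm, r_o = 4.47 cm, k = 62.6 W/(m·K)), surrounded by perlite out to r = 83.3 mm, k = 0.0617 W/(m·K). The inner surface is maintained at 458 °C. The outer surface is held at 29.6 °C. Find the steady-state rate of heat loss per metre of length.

Resistance network (inner→outer):
  R'_cast iron = ln(0.0447/0.0387)/(2πk) = 0.1441/(2π·62.6) = 3.664×10^-4 m·K/W
  R'_perlite = ln(0.0833/0.0447)/(2πk) = 0.6225/(2π·0.0617) = 1.606 m·K/W
ΣR = 3.664×10^-4 + 1.606 = 1.606 m·K/W
Q' = ΔT/ΣR = (458 °C − 29.6 °C)/1.606 = 267 W/m

Q' = 267 W/m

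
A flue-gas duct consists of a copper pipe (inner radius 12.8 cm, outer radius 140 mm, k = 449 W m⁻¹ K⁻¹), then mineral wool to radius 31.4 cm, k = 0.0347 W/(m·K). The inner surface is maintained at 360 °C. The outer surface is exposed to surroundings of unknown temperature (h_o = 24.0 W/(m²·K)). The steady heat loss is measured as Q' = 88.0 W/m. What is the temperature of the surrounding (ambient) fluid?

Sum the resistances:
  R'_copper = ln(0.140/0.128)/(2πk) = 0.08961/(2π·449) = 3.176×10^-5 m·K/W
  R'_mineral wool = ln(0.314/0.140)/(2πk) = 0.8078/(2π·0.0347) = 3.705 m·K/W
  R'_conv,out = 1/(2πr h) = 1/(2π·0.314·24.0) = 0.02112 m·K/W
ΣR = 3.726 m·K/W
ΔT = Q'·ΣR = 88.0 × 3.726 = 327.9 K
Heat flows outward, so T_out = T_in − ΔT = 360 − 327.9 = 32.1 °C

T_out = 32.1 °C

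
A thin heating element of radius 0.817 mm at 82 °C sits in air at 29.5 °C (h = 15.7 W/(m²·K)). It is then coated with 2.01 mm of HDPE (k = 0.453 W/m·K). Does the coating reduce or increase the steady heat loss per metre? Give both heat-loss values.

Critical radius for a cylinder: r_cr = k/h = 0.0289 m = 2.89 cm.
Outer radius after coating: r₂ = 8.17×10^-4 + 0.00201 = 0.002827 m.
Since r₁ < r_cr and r₂ ≤ r_cr, the coating moves toward the maximum at r_cr — heat loss rises.
Bare: R = 1/(2πr₁h) = 12.41 m·K/W; Q = 52.5/12.41 = 4.23 W/m.
Coated: R = R_cond + R_conv = 4.022 m·K/W; Q = 52.5/4.022 = 13.1 W/m.

increases: 4.23 → 13.1 W/m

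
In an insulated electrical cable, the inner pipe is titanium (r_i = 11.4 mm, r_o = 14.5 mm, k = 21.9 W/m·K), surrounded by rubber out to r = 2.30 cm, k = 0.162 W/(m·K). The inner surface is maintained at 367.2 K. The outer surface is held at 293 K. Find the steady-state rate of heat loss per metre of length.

Series thermal resistances, inner to outer:
  R'_titanium = ln(0.0145/0.0114)/(2πk) = 0.2405/(2π·21.9) = 0.001748 m·K/W
  R'_rubber = ln(0.0230/0.0145)/(2πk) = 0.4613/(2π·0.162) = 0.4532 m·K/W
ΣR = 0.001748 + 0.4532 = 0.4549 m·K/W
Q' = ΔT/ΣR = (367.2 K − 293 K)/0.4549 = 163 W/m

Q' = 163 W/m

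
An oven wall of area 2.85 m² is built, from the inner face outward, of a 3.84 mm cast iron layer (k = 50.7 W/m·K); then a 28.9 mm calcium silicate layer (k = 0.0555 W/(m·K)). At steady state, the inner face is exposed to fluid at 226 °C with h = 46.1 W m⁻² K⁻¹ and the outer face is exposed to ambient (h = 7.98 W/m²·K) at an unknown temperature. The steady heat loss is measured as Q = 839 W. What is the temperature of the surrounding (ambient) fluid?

Sum the resistances:
  R_conv,in = 1/(hA) = 1/(46.1·2.85) = 0.007611 K/W
  R_cast iron = L/(kA) = 0.00384/(50.7·2.85) = 2.658×10^-5 K/W
  R_calcium silicate = L/(kA) = 0.0289/(0.0555·2.85) = 0.1827 K/W
  R_conv,out = 1/(hA) = 1/(7.98·2.85) = 0.04397 K/W
ΣR = 0.2343 K/W
ΔT = Q·ΣR = 839 × 0.2343 = 196.6 K
Heat flows outward, so T_out = T_in − ΔT = 226 − 196.6 = 29.4 °C

T_out = 29.4 °C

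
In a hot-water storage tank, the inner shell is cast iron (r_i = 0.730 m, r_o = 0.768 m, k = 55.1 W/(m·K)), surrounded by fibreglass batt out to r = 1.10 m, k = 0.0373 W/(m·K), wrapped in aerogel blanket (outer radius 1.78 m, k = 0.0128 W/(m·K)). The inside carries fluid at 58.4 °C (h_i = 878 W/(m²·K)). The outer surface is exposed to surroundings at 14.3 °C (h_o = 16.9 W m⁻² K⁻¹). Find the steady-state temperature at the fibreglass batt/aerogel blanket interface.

Series thermal resistances, inner to outer:
  R_conv,in = 1/(4πr²h) = 1/(4π·0.730²·878) = 1.701×10^-4 K/W
  R_cast iron = (1/0.730 − 1/0.768)/(4πk) = 0.06778/(4π·55.1) = 9.789×10^-5 K/W
  R_fibreglass batt = (1/0.768 − 1/1.10)/(4πk) = 0.3930/(4π·0.0373) = 0.8384 K/W
  R_aerogel blanket = (1/1.10 − 1/1.78)/(4πk) = 0.3473/(4π·0.0128) = 2.159 K/W
  R_conv,out = 1/(4πr²h) = 1/(4π·1.78²·16.9) = 0.001486 K/W
ΣR = 1.701×10^-4 + 9.789×10^-5 + 0.8384 + 2.159 + 0.001486 = 2.999 K/W
Q = ΔT/ΣR = (58.4 °C − 14.3 °C)/2.999 = 14.70 W
From the inner boundary to the fibreglass batt/aerogel blanket interface, ΣR_partial = 0.8387 K/W.
T_interface = T_in − Q·ΣR_partial = 58.4 °C − (14.70)(0.8387) = 46.1 °C

T = 46.1 °C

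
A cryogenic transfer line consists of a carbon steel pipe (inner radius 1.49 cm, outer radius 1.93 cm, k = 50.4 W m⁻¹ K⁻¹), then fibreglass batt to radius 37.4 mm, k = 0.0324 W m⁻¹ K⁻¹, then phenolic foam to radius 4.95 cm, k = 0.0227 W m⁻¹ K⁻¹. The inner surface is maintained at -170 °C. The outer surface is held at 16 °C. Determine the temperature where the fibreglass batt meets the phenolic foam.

Series thermal resistances, inner to outer:
  R'_carbon steel = ln(0.0193/0.0149)/(2πk) = 0.2587/(2π·50.4) = 8.171×10^-4 m·K/W
  R'_fibreglass batt = ln(0.0374/0.0193)/(2πk) = 0.6616/(2π·0.0324) = 3.250 m·K/W
  R'_phenolic foam = ln(0.0495/0.0374)/(2πk) = 0.2803/(2π·0.0227) = 1.965 m·K/W
ΣR = 8.171×10^-4 + 3.250 + 1.965 = 5.216 m·K/W
Q' = ΔT/ΣR = (-170 °C − 16 °C)/5.216 = -35.66 W/m
From the inner boundary to the fibreglass batt/phenolic foam interface, ΣR_partial = 3.251 m·K/W.
T_interface = T_in − Q'·ΣR_partial = -170 °C − (-35.66)(3.251) = -54.1 °C

T = -54.1 °C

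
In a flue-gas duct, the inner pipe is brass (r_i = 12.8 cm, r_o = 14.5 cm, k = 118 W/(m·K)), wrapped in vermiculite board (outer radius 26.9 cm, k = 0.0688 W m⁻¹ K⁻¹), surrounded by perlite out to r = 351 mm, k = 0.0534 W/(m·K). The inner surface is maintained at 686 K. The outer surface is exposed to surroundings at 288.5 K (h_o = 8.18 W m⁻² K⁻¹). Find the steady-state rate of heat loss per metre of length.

Q' = 174 W/m

Resistance network (inner→outer):
  R'_brass = ln(0.145/0.128)/(2πk) = 0.1247/(2π·118) = 1.682×10^-4 m·K/W
  R'_vermiculite board = ln(0.269/0.145)/(2πk) = 0.6180/(2π·0.0688) = 1.430 m·K/W
  R'_perlite = ln(0.351/0.269)/(2πk) = 0.2661/(2π·0.0534) = 0.7930 m·K/W
  R'_conv,out = 1/(2πr h) = 1/(2π·0.351·8.18) = 0.05543 m·K/W
ΣR = 1.682×10^-4 + 1.430 + 0.7930 + 0.05543 = 2.279 m·K/W
Q' = ΔT/ΣR = (686 K − 288.5 K)/2.279 = 174 W/m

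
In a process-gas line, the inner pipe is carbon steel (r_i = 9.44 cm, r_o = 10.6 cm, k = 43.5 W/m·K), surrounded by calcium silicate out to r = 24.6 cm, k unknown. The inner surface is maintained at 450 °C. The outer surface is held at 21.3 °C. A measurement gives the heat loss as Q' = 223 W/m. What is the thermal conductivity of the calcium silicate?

k = 0.0697 W/m·K

ΣR = ΔT/Q' = |450 − 21.3|/223 = 1.922 m·K/W
Known resistances:
  R'_carbon steel = ln(0.106/0.0944)/(2πk) = 0.1159/(2π·43.5) = 4.240×10^-4 m·K/W
R_calcium silicate = ΣR − ΣR_known = 1.922 − 4.240×10^-4 = 1.922 m·K/W
ln(r₂/r₁)/(2πk) = 1.922 ⇒ k = 0.8419/(2π·1.922) = 0.0697 W/m·K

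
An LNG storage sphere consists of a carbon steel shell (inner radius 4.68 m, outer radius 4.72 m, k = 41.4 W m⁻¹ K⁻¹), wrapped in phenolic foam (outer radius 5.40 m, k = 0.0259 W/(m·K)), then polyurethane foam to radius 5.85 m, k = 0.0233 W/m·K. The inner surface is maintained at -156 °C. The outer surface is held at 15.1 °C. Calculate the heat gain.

Treat each layer as a resistance in series:
  R_carbon steel = (1/4.68 − 1/4.72)/(4πk) = 0.001811/(4π·41.4) = 3.481×10^-6 K/W
  R_phenolic foam = (1/4.72 − 1/5.40)/(4πk) = 0.02668/(4π·0.0259) = 0.08197 K/W
  R_polyurethane foam = (1/5.40 − 1/5.85)/(4πk) = 0.01425/(4π·0.0233) = 0.04865 K/W
ΣR = 3.481×10^-6 + 0.08197 + 0.04865 = 0.1306 K/W
Q = ΔT/ΣR = (-156 °C − 15.1 °C)/0.1306 = -1310 W
(Negative Q ⇒ heat flows inward; heat gain = 1310 W.)

Q = 1310 W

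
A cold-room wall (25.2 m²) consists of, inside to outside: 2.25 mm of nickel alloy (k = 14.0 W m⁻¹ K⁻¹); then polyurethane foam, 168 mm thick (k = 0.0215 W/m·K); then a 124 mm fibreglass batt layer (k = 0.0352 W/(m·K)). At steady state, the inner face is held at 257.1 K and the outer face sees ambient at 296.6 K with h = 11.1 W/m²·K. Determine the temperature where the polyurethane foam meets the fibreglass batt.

T = 284.1 K

Treat each layer as a resistance in series:
  R_nickel alloy = L/(kA) = 0.00225/(14.0·25.2) = 6.378×10^-6 K/W
  R_polyurethane foam = L/(kA) = 0.168/(0.0215·25.2) = 0.3101 K/W
  R_fibreglass batt = L/(kA) = 0.124/(0.0352·25.2) = 0.1398 K/W
  R_conv,out = 1/(hA) = 1/(11.1·25.2) = 0.003575 K/W
ΣR = 6.378×10^-6 + 0.3101 + 0.1398 + 0.003575 = 0.4535 K/W
Q = ΔT/ΣR = (257.1 K − 296.6 K)/0.4535 = -87.10 W
From the inner boundary to the polyurethane foam/fibreglass batt interface, ΣR_partial = 0.3101 K/W.
T_interface = T_in − Q·ΣR_partial = 257.1 K − (-87.10)(0.3101) = 284.1 K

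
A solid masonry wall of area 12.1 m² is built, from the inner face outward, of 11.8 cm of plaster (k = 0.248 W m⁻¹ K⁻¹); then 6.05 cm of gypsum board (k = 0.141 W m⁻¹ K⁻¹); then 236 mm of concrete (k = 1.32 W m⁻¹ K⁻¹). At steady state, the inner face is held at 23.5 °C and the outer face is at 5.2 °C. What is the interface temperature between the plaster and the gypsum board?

Resistance network (inner→outer):
  R_plaster = L/(kA) = 0.118/(0.248·12.1) = 0.03932 K/W
  R_gypsum board = L/(kA) = 0.0605/(0.141·12.1) = 0.03546 K/W
  R_concrete = L/(kA) = 0.236/(1.32·12.1) = 0.01478 K/W
ΣR = 0.03932 + 0.03546 + 0.01478 = 0.08956 K/W
Q = ΔT/ΣR = (23.5 °C − 5.2 °C)/0.08956 = 204.3 W
From the inner boundary to the plaster/gypsum board interface, ΣR_partial = 0.03932 K/W.
T_interface = T_in − Q·ΣR_partial = 23.5 °C − (204.3)(0.03932) = 15.5 °C

T = 15.5 °C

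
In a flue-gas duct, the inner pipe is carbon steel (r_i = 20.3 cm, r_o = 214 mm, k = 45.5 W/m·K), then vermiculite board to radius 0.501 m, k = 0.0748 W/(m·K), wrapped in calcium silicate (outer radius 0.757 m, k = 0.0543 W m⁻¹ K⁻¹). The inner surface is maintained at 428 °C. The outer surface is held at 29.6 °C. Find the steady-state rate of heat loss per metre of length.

Q' = 132 W/m

Resistance network (inner→outer):
  R'_carbon steel = ln(0.214/0.203)/(2πk) = 0.05277/(2π·45.5) = 1.846×10^-4 m·K/W
  R'_vermiculite board = ln(0.501/0.214)/(2πk) = 0.8506/(2π·0.0748) = 1.810 m·K/W
  R'_calcium silicate = ln(0.757/0.501)/(2πk) = 0.4128/(2π·0.0543) = 1.210 m·K/W
ΣR = 1.846×10^-4 + 1.810 + 1.210 = 3.020 m·K/W
Q' = ΔT/ΣR = (428 °C − 29.6 °C)/3.020 = 132 W/m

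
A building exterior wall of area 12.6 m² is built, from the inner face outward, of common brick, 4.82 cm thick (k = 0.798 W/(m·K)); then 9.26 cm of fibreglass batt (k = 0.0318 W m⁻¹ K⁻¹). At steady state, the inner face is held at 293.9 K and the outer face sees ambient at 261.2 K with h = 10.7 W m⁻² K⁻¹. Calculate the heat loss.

Treat each layer as a resistance in series:
  R_common brick = L/(kA) = 0.0482/(0.798·12.6) = 0.004794 K/W
  R_fibreglass batt = L/(kA) = 0.0926/(0.0318·12.6) = 0.2311 K/W
  R_conv,out = 1/(hA) = 1/(10.7·12.6) = 0.007417 K/W
ΣR = 0.004794 + 0.2311 + 0.007417 = 0.2433 K/W
Q = ΔT/ΣR = (293.9 K − 261.2 K)/0.2433 = 134 W

Q = 134 W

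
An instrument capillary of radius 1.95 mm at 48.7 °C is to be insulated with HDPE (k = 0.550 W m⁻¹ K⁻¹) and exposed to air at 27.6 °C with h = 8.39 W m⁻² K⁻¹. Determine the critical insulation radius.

For a cylinder, r_cr = k_ins/h = 0.550/8.39 = 0.0656 m = 6.56 cm

r_cr = 6.56 cm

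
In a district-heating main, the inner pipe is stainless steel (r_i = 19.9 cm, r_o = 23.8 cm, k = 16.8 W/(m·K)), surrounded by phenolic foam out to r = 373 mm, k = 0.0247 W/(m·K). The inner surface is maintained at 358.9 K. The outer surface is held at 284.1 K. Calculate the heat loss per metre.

Series thermal resistances, inner to outer:
  R'_stainless steel = ln(0.238/0.199)/(2πk) = 0.1790/(2π·16.8) = 0.001695 m·K/W
  R'_phenolic foam = ln(0.373/0.238)/(2πk) = 0.4493/(2π·0.0247) = 2.895 m·K/W
ΣR = 0.001695 + 2.895 = 2.897 m·K/W
Q' = ΔT/ΣR = (358.9 K − 284.1 K)/2.897 = 25.8 W/m

Q' = 25.8 W/m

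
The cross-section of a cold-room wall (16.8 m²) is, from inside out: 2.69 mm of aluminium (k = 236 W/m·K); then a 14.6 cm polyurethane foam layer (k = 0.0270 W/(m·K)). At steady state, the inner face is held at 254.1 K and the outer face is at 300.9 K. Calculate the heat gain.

Q = 145 W

Series thermal resistances, inner to outer:
  R_aluminium = L/(kA) = 0.00269/(236·16.8) = 6.785×10^-7 K/W
  R_polyurethane foam = L/(kA) = 0.146/(0.0270·16.8) = 0.3219 K/W
ΣR = 6.785×10^-7 + 0.3219 = 0.3219 K/W
Q = ΔT/ΣR = (254.1 K − 300.9 K)/0.3219 = -145 W
(Negative Q ⇒ heat flows inward; heat gain = 145 W.)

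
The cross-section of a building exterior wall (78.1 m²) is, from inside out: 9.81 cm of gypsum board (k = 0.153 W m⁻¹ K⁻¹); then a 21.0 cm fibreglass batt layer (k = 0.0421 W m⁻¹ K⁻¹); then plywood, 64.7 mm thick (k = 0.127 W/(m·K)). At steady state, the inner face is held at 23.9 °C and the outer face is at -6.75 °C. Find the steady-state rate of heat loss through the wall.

Resistance network (inner→outer):
  R_gypsum board = L/(kA) = 0.0981/(0.153·78.1) = 0.008210 K/W
  R_fibreglass batt = L/(kA) = 0.210/(0.0421·78.1) = 0.06387 K/W
  R_plywood = L/(kA) = 0.0647/(0.127·78.1) = 0.006523 K/W
ΣR = 0.008210 + 0.06387 + 0.006523 = 0.07860 K/W
Q = ΔT/ΣR = (23.9 °C − -6.75 °C)/0.07860 = 390 W

Q = 390 W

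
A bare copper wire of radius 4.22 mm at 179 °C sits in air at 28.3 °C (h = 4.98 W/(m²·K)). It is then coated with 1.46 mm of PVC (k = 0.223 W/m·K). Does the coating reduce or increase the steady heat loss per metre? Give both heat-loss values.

Critical radius for a cylinder: r_cr = k/h = 0.0448 m = 4.48 cm.
Outer radius after coating: r₂ = 0.00422 + 0.00146 = 0.00568 m.
Since r₁ < r_cr and r₂ ≤ r_cr, the coating moves toward the maximum at r_cr — heat loss rises.
Bare: R = 1/(2πr₁h) = 7.573 m·K/W; Q = 150.7/7.573 = 19.9 W/m.
Coated: R = R_cond + R_conv = 5.839 m·K/W; Q = 150.7/5.839 = 25.8 W/m.

increases: 19.9 → 25.8 W/m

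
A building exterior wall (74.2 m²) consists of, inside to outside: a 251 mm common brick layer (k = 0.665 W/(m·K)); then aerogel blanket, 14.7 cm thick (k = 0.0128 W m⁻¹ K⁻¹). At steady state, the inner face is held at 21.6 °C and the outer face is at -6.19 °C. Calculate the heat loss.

Treat each layer as a resistance in series:
  R_common brick = L/(kA) = 0.251/(0.665·74.2) = 0.005087 K/W
  R_aerogel blanket = L/(kA) = 0.147/(0.0128·74.2) = 0.1548 K/W
ΣR = 0.005087 + 0.1548 = 0.1599 K/W
Q = ΔT/ΣR = (21.6 °C − -6.19 °C)/0.1599 = 174 W

Q = 174 W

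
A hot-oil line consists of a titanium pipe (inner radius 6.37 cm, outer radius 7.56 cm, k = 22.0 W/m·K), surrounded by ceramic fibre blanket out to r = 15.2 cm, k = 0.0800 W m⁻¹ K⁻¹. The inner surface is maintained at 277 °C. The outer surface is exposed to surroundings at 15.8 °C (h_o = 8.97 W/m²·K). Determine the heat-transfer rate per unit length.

Resistance network (inner→outer):
  R'_titanium = ln(0.0756/0.0637)/(2πk) = 0.1713/(2π·22.0) = 0.001239 m·K/W
  R'_ceramic fibre blanket = ln(0.152/0.0756)/(2πk) = 0.6984/(2π·0.0800) = 1.389 m·K/W
  R'_conv,out = 1/(2πr h) = 1/(2π·0.152·8.97) = 0.1167 m·K/W
ΣR = 0.001239 + 1.389 + 0.1167 = 1.507 m·K/W
Q' = ΔT/ΣR = (277 °C − 15.8 °C)/1.507 = 173 W/m

Q' = 173 W/m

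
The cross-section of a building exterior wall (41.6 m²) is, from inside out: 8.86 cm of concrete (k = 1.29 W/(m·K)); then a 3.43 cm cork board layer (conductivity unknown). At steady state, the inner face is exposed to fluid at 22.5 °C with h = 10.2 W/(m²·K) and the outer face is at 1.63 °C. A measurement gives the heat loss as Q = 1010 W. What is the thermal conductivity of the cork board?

ΣR = ΔT/Q = |22.5 − 1.63|/1010 = 0.02066 K/W
Known resistances:
  R_conv,in = 1/(hA) = 1/(10.2·41.6) = 0.002357 K/W
  R_concrete = L/(kA) = 0.0886/(1.29·41.6) = 0.001651 K/W
R_cork board = ΣR − ΣR_known = 0.02066 − 0.004008 = 0.01665 K/W
L/(kA) = 0.01665 ⇒ k = 0.0343/(0.01665·41.6) = 0.0495 W/m·K

k = 0.0495 W/m·K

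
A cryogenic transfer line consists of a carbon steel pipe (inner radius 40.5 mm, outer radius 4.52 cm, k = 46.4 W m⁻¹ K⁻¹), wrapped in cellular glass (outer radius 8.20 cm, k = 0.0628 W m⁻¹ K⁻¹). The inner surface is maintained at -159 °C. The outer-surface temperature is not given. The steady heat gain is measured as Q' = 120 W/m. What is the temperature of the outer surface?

Sum the resistances:
  R'_carbon steel = ln(0.0452/0.0405)/(2πk) = 0.1098/(2π·46.4) = 3.766×10^-4 m·K/W
  R'_cellular glass = ln(0.0820/0.0452)/(2πk) = 0.5956/(2π·0.0628) = 1.509 m·K/W
ΣR = 1.510 m·K/W
ΔT = Q'·ΣR = 120 × 1.510 = 181.2 K
Heat flows inward, so T_out = T_in + ΔT = -159 + 181.2 = 22.2 °C

T_out = 22.2 °C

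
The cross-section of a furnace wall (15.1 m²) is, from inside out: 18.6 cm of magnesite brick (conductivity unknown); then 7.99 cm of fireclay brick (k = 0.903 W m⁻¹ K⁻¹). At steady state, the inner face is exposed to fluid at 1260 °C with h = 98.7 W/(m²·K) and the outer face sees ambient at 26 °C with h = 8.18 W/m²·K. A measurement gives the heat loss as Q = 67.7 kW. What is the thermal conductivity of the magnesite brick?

ΣR = ΔT/Q = |1260 − 26|/67700 = 0.01823 K/W
Known resistances:
  R_conv,in = 1/(hA) = 1/(98.7·15.1) = 6.710×10^-4 K/W
  R_fireclay brick = L/(kA) = 0.0799/(0.903·15.1) = 0.005860 K/W
  R_conv,out = 1/(hA) = 1/(8.18·15.1) = 0.008096 K/W
R_magnesite brick = ΣR − ΣR_known = 0.01823 − 0.01463 = 0.003600 K/W
L/(kA) = 0.003600 ⇒ k = 0.186/(0.003600·15.1) = 3.42 W/m·K

k = 3.42 W/m·K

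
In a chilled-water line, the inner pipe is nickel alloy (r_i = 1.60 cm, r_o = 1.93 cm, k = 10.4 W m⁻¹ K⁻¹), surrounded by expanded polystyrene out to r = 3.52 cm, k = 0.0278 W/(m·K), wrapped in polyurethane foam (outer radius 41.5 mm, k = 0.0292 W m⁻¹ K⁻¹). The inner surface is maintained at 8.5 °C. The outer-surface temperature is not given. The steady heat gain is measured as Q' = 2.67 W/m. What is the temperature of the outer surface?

T_out = 20.1 °C

Series resistances:
  R'_nickel alloy = ln(0.0193/0.0160)/(2πk) = 0.1875/(2π·10.4) = 0.002870 m·K/W
  R'_expanded polystyrene = ln(0.0352/0.0193)/(2πk) = 0.6009/(2π·0.0278) = 3.440 m·K/W
  R'_polyurethane foam = ln(0.0415/0.0352)/(2πk) = 0.1646/(2π·0.0292) = 0.8974 m·K/W
ΣR = 4.341 m·K/W
ΔT = Q'·ΣR = 2.67 × 4.341 = 11.59 K
Heat flows inward, so T_out = T_in + ΔT = 8.5 + 11.59 = 20.1 °C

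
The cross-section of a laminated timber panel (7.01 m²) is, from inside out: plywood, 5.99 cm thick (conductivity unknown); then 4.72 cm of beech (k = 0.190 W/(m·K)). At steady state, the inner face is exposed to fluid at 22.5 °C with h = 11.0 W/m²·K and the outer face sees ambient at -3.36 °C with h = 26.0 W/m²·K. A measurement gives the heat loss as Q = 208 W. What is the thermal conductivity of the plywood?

ΣR = ΔT/Q = |22.5 − -3.36|/208 = 0.1243 K/W
Known resistances:
  R_conv,in = 1/(hA) = 1/(11.0·7.01) = 0.01297 K/W
  R_beech = L/(kA) = 0.0472/(0.190·7.01) = 0.03544 K/W
  R_conv,out = 1/(hA) = 1/(26.0·7.01) = 0.005487 K/W
R_plywood = ΣR − ΣR_known = 0.1243 − 0.05390 = 0.07040 K/W
L/(kA) = 0.07040 ⇒ k = 0.0599/(0.07040·7.01) = 0.121 W/m·K

k = 0.121 W/m·K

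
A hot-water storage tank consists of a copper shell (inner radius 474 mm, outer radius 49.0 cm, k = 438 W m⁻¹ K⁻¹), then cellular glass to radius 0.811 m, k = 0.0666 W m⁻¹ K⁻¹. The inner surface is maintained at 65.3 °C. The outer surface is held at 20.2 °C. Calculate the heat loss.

Q = 46.7 W

Series thermal resistances, inner to outer:
  R_copper = (1/0.474 − 1/0.490)/(4πk) = 0.06889/(4π·438) = 1.252×10^-5 K/W
  R_cellular glass = (1/0.490 − 1/0.811)/(4πk) = 0.8078/(4π·0.0666) = 0.9652 K/W
ΣR = 1.252×10^-5 + 0.9652 = 0.9652 K/W
Q = ΔT/ΣR = (65.3 °C − 20.2 °C)/0.9652 = 46.7 W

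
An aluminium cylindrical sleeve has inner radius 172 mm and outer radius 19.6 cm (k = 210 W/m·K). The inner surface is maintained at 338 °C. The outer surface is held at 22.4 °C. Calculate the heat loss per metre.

Q' = 2πk·ΔT/ln(r₂/r₁) = 2π × 210 × 315.6 / ln(0.196/0.172) = 3.19×10^6 W/m

Q' = 3.19×10^6 W/m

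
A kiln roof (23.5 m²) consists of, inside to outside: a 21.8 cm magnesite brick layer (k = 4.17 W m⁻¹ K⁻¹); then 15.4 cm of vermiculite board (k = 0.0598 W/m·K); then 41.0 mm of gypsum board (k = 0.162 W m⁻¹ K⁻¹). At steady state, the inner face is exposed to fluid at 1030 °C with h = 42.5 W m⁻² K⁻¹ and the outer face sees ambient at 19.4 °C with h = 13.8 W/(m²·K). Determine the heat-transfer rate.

Q = 7980 W

Treat each layer as a resistance in series:
  R_conv,in = 1/(hA) = 1/(42.5·23.5) = 0.001001 K/W
  R_magnesite brick = L/(kA) = 0.218/(4.17·23.5) = 0.002225 K/W
  R_vermiculite board = L/(kA) = 0.154/(0.0598·23.5) = 0.1096 K/W
  R_gypsum board = L/(kA) = 0.0410/(0.162·23.5) = 0.01077 K/W
  R_conv,out = 1/(hA) = 1/(13.8·23.5) = 0.003084 K/W
ΣR = 0.001001 + 0.002225 + 0.1096 + 0.01077 + 0.003084 = 0.1267 K/W
Q = ΔT/ΣR = (1030 °C − 19.4 °C)/0.1267 = 7980 W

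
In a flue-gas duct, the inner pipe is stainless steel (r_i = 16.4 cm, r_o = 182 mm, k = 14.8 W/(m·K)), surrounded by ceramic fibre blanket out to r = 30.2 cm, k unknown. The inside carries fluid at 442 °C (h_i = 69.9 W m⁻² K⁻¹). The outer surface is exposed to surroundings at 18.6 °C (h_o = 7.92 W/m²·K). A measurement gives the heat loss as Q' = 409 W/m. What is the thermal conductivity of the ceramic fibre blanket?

k = 0.0845 W/m·K

ΣR = ΔT/Q' = |442 − 18.6|/409 = 1.035 m·K/W
Known resistances:
  R'_conv,in = 1/(2πr h) = 1/(2π·0.164·69.9) = 0.01388 m·K/W
  R'_stainless steel = ln(0.182/0.164)/(2πk) = 0.1041/(2π·14.8) = 0.001120 m·K/W
  R'_conv,out = 1/(2πr h) = 1/(2π·0.302·7.92) = 0.06654 m·K/W
R_ceramic fibre blanket = ΣR − ΣR_known = 1.035 − 0.08154 = 0.9535 m·K/W
ln(r₂/r₁)/(2πk) = 0.9535 ⇒ k = 0.5064/(2π·0.9535) = 0.0845 W/m·K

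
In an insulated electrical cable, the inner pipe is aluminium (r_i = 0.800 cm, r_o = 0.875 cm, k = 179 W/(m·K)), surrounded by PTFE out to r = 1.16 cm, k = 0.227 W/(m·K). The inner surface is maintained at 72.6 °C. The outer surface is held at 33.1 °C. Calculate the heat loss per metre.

Q' = 200 W/m

Resistance network (inner→outer):
  R'_aluminium = ln(0.00875/0.00800)/(2πk) = 0.08961/(2π·179) = 7.968×10^-5 m·K/W
  R'_PTFE = ln(0.0116/0.00875)/(2πk) = 0.2820/(2π·0.227) = 0.1977 m·K/W
ΣR = 7.968×10^-5 + 0.1977 = 0.1978 m·K/W
Q' = ΔT/ΣR = (72.6 °C − 33.1 °C)/0.1978 = 200 W/m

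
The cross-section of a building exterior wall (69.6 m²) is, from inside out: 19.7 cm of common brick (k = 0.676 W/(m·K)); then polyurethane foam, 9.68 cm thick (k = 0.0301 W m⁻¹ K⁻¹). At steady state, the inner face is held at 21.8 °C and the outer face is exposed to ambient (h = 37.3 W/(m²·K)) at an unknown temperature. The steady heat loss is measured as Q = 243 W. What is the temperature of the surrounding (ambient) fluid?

Series resistances:
  R_common brick = L/(kA) = 0.197/(0.676·69.6) = 0.004187 K/W
  R_polyurethane foam = L/(kA) = 0.0968/(0.0301·69.6) = 0.04621 K/W
  R_conv,out = 1/(hA) = 1/(37.3·69.6) = 3.852×10^-4 K/W
ΣR = 0.05078 K/W
ΔT = Q·ΣR = 243 × 0.05078 = 12.34 K
Heat flows outward, so T_out = T_in − ΔT = 21.8 − 12.34 = 9.46 °C

T_out = 9.46 °C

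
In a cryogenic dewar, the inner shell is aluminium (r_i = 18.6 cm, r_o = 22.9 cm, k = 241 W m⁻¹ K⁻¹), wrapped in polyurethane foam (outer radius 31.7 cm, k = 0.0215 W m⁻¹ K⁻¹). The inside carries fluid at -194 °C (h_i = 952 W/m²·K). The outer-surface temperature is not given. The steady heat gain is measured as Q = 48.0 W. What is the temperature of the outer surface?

Series resistances:
  R_conv,in = 1/(4πr²h) = 1/(4π·0.186²·952) = 0.002416 K/W
  R_aluminium = (1/0.186 − 1/0.229)/(4πk) = 1.010/(4π·241) = 3.333×10^-4 K/W
  R_polyurethane foam = (1/0.229 − 1/0.317)/(4πk) = 1.212/(4π·0.0215) = 4.487 K/W
ΣR = 4.490 K/W
ΔT = Q·ΣR = 48.0 × 4.490 = 215.5 K
Heat flows inward, so T_out = T_in + ΔT = -194 + 215.5 = 21.5 °C

T_out = 21.5 °C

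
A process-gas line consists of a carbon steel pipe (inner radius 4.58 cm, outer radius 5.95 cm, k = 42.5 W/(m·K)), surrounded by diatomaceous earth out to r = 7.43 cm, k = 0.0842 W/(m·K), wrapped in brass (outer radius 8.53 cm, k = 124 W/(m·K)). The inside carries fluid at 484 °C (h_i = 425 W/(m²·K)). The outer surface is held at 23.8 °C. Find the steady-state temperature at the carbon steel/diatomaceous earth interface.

Series thermal resistances, inner to outer:
  R'_conv,in = 1/(2πr h) = 1/(2π·0.0458·425) = 0.008176 m·K/W
  R'_carbon steel = ln(0.0595/0.0458)/(2πk) = 0.2617/(2π·42.5) = 9.800×10^-4 m·K/W
  R'_diatomaceous earth = ln(0.0743/0.0595)/(2πk) = 0.2221/(2π·0.0842) = 0.4199 m·K/W
  R'_brass = ln(0.0853/0.0743)/(2πk) = 0.1381/(2π·124) = 1.772×10^-4 m·K/W
ΣR = 0.008176 + 9.800×10^-4 + 0.4199 + 1.772×10^-4 = 0.4292 m·K/W
Q' = ΔT/ΣR = (484 °C − 23.8 °C)/0.4292 = 1072 W/m
From the inner boundary to the carbon steel/diatomaceous earth interface, ΣR_partial = 0.009156 m·K/W.
T_interface = T_in − Q'·ΣR_partial = 484 °C − (1072)(0.009156) = 474 °C

T = 474 °C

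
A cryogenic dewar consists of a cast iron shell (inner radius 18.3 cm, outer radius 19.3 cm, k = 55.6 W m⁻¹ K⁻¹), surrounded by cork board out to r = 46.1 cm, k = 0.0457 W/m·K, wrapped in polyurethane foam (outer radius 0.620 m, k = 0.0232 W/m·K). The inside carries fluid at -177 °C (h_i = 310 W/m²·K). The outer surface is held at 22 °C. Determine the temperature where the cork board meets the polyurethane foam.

T = -31.0 °C

Series thermal resistances, inner to outer:
  R_conv,in = 1/(4πr²h) = 1/(4π·0.183²·310) = 0.007665 K/W
  R_cast iron = (1/0.183 − 1/0.193)/(4πk) = 0.2831/(4π·55.6) = 4.052×10^-4 K/W
  R_cork board = (1/0.193 − 1/0.461)/(4πk) = 3.012/(4π·0.0457) = 5.245 K/W
  R_polyurethane foam = (1/0.461 − 1/0.620)/(4πk) = 0.5563/(4π·0.0232) = 1.908 K/W
ΣR = 0.007665 + 4.052×10^-4 + 5.245 + 1.908 = 7.161 K/W
Q = ΔT/ΣR = (-177 °C − 22 °C)/7.161 = -27.79 W
From the inner boundary to the cork board/polyurethane foam interface, ΣR_partial = 5.253 K/W.
T_interface = T_in − Q·ΣR_partial = -177 °C − (-27.79)(5.253) = -31.0 °C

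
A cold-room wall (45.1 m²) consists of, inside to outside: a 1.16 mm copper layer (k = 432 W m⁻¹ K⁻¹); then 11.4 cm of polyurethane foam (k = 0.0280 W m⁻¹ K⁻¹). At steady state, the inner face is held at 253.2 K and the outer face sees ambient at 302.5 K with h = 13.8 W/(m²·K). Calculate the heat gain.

Treat each layer as a resistance in series:
  R_copper = L/(kA) = 0.00116/(432·45.1) = 5.954×10^-8 K/W
  R_polyurethane foam = L/(kA) = 0.114/(0.0280·45.1) = 0.09028 K/W
  R_conv,out = 1/(hA) = 1/(13.8·45.1) = 0.001607 K/W
ΣR = 5.954×10^-8 + 0.09028 + 0.001607 = 0.09189 K/W
Q = ΔT/ΣR = (253.2 K − 302.5 K)/0.09189 = -537 W
(Negative Q ⇒ heat flows inward; heat gain = 537 W.)

Q = 537 W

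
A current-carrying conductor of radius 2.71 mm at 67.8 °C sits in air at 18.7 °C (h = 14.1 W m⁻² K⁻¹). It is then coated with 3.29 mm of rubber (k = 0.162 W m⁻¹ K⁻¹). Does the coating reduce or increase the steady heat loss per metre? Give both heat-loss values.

Critical radius for a cylinder: r_cr = k/h = 0.0115 m = 1.15 cm.
Outer radius after coating: r₂ = 0.00271 + 0.00329 = 0.00600 m.
Since r₁ < r_cr and r₂ ≤ r_cr, the coating moves toward the maximum at r_cr — heat loss rises.
Bare: R = 1/(2πr₁h) = 4.165 m·K/W; Q = 49.1/4.165 = 11.8 W/m.
Coated: R = R_cond + R_conv = 2.662 m·K/W; Q = 49.1/2.662 = 18.4 W/m.

increases: 11.8 → 18.4 W/m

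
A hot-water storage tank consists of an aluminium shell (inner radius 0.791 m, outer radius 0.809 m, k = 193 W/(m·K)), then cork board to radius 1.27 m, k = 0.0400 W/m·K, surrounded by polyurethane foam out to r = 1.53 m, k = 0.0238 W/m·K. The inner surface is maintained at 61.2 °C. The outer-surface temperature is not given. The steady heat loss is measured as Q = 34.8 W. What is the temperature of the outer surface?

Series resistances:
  R_aluminium = (1/0.791 − 1/0.809)/(4πk) = 0.02813/(4π·193) = 1.160×10^-5 K/W
  R_cork board = (1/0.809 − 1/1.27)/(4πk) = 0.4487/(4π·0.0400) = 0.8926 K/W
  R_polyurethane foam = (1/1.27 − 1/1.53)/(4πk) = 0.1338/(4π·0.0238) = 0.4474 K/W
ΣR = 1.340 K/W
ΔT = Q·ΣR = 34.8 × 1.340 = 46.63 K
Heat flows outward, so T_out = T_in − ΔT = 61.2 − 46.63 = 14.6 °C

T_out = 14.6 °C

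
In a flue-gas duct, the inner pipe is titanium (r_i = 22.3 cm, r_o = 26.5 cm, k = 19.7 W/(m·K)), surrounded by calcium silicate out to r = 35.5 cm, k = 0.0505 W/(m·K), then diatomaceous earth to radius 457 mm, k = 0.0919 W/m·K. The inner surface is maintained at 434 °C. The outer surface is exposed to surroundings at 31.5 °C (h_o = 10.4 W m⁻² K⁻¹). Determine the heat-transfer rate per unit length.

Series thermal resistances, inner to outer:
  R'_titanium = ln(0.265/0.223)/(2πk) = 0.1726/(2π·19.7) = 0.001394 m·K/W
  R'_calcium silicate = ln(0.355/0.265)/(2πk) = 0.2924/(2π·0.0505) = 0.9215 m·K/W
  R'_diatomaceous earth = ln(0.457/0.355)/(2πk) = 0.2526/(2π·0.0919) = 0.4374 m·K/W
  R'_conv,out = 1/(2πr h) = 1/(2π·0.457·10.4) = 0.03349 m·K/W
ΣR = 0.001394 + 0.9215 + 0.4374 + 0.03349 = 1.394 m·K/W
Q' = ΔT/ΣR = (434 °C − 31.5 °C)/1.394 = 289 W/m

Q' = 289 W/m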